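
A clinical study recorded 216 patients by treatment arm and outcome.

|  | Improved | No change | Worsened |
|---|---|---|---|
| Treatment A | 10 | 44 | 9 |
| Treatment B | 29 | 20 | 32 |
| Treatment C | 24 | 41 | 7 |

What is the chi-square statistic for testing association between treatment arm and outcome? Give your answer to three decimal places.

Row totals: 63, 81, 72. Column totals: 63, 105, 48. Grand total N = 216.
Expected counts (row total × column total / N):
  Treatment A, Improved: 63×63/216 = 18.3750
  Treatment A, No change: 63×105/216 = 30.6250
  Treatment A, Worsened: 63×48/216 = 14.0000
  Treatment B, Improved: 81×63/216 = 23.6250
  Treatment B, No change: 81×105/216 = 39.3750
  Treatment B, Worsened: 81×48/216 = 18.0000
  Treatment C, Improved: 72×63/216 = 21.0000
  Treatment C, No change: 72×105/216 = 35.0000
  Treatment C, Worsened: 72×48/216 = 16.0000
Contributions (O − E)²/E:
  (10 − 18.3750)²/18.3750 = 3.8172
  (44 − 30.6250)²/30.6250 = 5.8413
  (9 − 14.0000)²/14.0000 = 1.7857
  (29 − 23.6250)²/23.6250 = 1.2229
  (20 − 39.3750)²/39.3750 = 9.5337
  (32 − 18.0000)²/18.0000 = 10.8889
  (24 − 21.0000)²/21.0000 = 0.4286
  (41 − 35.0000)²/35.0000 = 1.0286
  (7 − 16.0000)²/16.0000 = 5.0625
χ² = 3.8172 + 5.8413 + 1.7857 + 1.2229 + 9.5337 + 10.8889 + 0.4286 + 1.0286 + 5.0625 = 39.609

39.609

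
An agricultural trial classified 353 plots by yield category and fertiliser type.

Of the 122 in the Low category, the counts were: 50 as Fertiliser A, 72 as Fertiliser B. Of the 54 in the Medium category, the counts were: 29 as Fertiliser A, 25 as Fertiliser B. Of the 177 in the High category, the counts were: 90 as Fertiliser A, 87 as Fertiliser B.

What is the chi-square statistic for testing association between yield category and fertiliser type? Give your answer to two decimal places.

Row totals: 122, 54, 177. Column totals: 169, 184. Grand total N = 353.
Expected counts (row total × column total / N):
  Low, Fertiliser A: 122×169/353 = 58.408
  Low, Fertiliser B: 122×184/353 = 63.592
  Medium, Fertiliser A: 54×169/353 = 25.853
  Medium, Fertiliser B: 54×184/353 = 28.147
  High, Fertiliser A: 177×169/353 = 84.739
  High, Fertiliser B: 177×184/353 = 92.261
Contributions (O − E)²/E:
  (50 − 58.408)²/58.408 = 1.2104
  (72 − 63.592)²/63.592 = 1.1117
  (29 − 25.853)²/25.853 = 0.3831
  (25 − 28.147)²/28.147 = 0.3519
  (90 − 84.739)²/84.739 = 0.3266
  (87 − 92.261)²/92.261 = 0.3000
χ² = 1.2104 + 1.1117 + 0.3831 + 0.3519 + 0.3266 + 0.3000 = 3.68

3.68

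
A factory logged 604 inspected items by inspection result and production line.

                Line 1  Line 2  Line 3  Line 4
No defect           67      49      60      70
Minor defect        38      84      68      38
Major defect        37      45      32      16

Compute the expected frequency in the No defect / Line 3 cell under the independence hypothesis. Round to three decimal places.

Row total (No defect) = 246; column total (Line 3) = 160; grand total N = 604.
Expected count = (row total × column total) / N = 246 × 160 / 604 = 65.166.

65.166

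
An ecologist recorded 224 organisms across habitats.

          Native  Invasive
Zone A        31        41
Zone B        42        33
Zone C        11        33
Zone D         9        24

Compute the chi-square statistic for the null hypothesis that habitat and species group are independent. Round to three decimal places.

14.251

Row totals: 72, 75, 44, 33. Column totals: 93, 131. Grand total N = 224.
Expected counts (row total × column total / N):
  Zone A, Native: 72×93/224 = 29.8929
  Zone A, Invasive: 72×131/224 = 42.1071
  Zone B, Native: 75×93/224 = 31.1384
  Zone B, Invasive: 75×131/224 = 43.8616
  Zone C, Native: 44×93/224 = 18.2679
  Zone C, Invasive: 44×131/224 = 25.7321
  Zone D, Native: 33×93/224 = 13.7009
  Zone D, Invasive: 33×131/224 = 19.2991
Contributions (O − E)²/E:
  (31 − 29.8929)²/29.8929 = 0.0410
  (41 − 42.1071)²/42.1071 = 0.0291
  (42 − 31.1384)²/31.1384 = 3.7887
  (33 − 43.8616)²/43.8616 = 2.6897
  (11 − 18.2679)²/18.2679 = 2.8915
  (33 − 25.7321)²/25.7321 = 2.0528
  (9 − 13.7009)²/13.7009 = 1.6129
  (24 − 19.2991)²/19.2991 = 1.1451
χ² = 0.0410 + 0.0291 + 3.7887 + 2.6897 + 2.8915 + 2.0528 + 1.6129 + 1.1451 = 14.251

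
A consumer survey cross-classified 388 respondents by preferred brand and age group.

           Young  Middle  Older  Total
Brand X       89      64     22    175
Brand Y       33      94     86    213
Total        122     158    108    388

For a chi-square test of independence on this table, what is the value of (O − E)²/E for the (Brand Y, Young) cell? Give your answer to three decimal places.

Row total (Brand Y) = 213; column total (Young) = 122; N = 388.
Expected count E = 213 × 122 / 388 = 66.9742.
Contribution = (O − E)²/E = (33 − 66.9742)² / 66.9742 = 17.234.

17.234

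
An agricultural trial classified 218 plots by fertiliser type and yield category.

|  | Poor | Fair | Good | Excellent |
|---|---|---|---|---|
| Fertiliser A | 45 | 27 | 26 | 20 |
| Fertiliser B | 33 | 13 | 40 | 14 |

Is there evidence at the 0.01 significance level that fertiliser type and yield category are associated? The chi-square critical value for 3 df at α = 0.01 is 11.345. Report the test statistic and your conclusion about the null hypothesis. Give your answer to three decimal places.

Row totals: 118, 100. Column totals: 78, 40, 66, 34. Grand total N = 218.
Expected counts (row total × column total / N):
  Fertiliser A, Poor: 118×78/218 = 42.2202
  Fertiliser A, Fair: 118×40/218 = 21.6514
  Fertiliser A, Good: 118×66/218 = 35.7248
  Fertiliser A, Excellent: 118×34/218 = 18.4037
  Fertiliser B, Poor: 100×78/218 = 35.7798
  Fertiliser B, Fair: 100×40/218 = 18.3486
  Fertiliser B, Good: 100×66/218 = 30.2752
  Fertiliser B, Excellent: 100×34/218 = 15.5963
Contributions (O − E)²/E:
  (45 − 42.2202)²/42.2202 = 0.1830
  (27 − 21.6514)²/21.6514 = 1.3213
  (26 − 35.7248)²/35.7248 = 2.6472
  (20 − 18.4037)²/18.4037 = 0.1385
  (33 − 35.7798)²/35.7798 = 0.2160
  (13 − 18.3486)²/18.3486 = 1.5591
  (40 − 30.2752)²/30.2752 = 3.1237
  (14 − 15.5963)²/15.5963 = 0.1634
χ² = 0.1830 + 1.3213 + 2.6472 + 0.1385 + 0.2160 + 1.5591 + 3.1237 + 0.1634 = 9.352
df = (2−1)(4−1) = 3. Since 9.352 < 11.345, fail to reject the null hypothesis of independence at α = 0.01.

9.352; fail to reject H₀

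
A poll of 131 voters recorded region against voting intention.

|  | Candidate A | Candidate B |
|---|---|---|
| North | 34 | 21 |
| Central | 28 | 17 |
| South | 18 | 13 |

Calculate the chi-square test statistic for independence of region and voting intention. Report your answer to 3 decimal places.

Row totals: 55, 45, 31. Column totals: 80, 51. Grand total N = 131.
Expected counts (row total × column total / N):
  North, Candidate A: 55×80/131 = 33.5878
  North, Candidate B: 55×51/131 = 21.4122
  Central, Candidate A: 45×80/131 = 27.4809
  Central, Candidate B: 45×51/131 = 17.5191
  South, Candidate A: 31×80/131 = 18.9313
  South, Candidate B: 31×51/131 = 12.0687
Contributions (O − E)²/E:
  (34 − 33.5878)²/33.5878 = 0.0051
  (21 − 21.4122)²/21.4122 = 0.0079
  (28 − 27.4809)²/27.4809 = 0.0098
  (17 − 17.5191)²/17.5191 = 0.0154
  (18 − 18.9313)²/18.9313 = 0.0458
  (13 − 12.0687)²/12.0687 = 0.0719
χ² = 0.0051 + 0.0079 + 0.0098 + 0.0154 + 0.0458 + 0.0719 = 0.156

0.156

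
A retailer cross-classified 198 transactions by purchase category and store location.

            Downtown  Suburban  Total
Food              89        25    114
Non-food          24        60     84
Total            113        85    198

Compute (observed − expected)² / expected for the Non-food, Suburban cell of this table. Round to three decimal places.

15.893

Row total (Non-food) = 84; column total (Suburban) = 85; N = 198.
Expected count E = 84 × 85 / 198 = 36.0606.
Contribution = (O − E)²/E = (60 − 36.0606)² / 36.0606 = 15.893.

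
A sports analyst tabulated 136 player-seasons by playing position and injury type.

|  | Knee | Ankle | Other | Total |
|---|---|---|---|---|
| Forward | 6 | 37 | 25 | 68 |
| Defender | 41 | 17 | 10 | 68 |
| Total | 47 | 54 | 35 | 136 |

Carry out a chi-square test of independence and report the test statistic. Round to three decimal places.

39.900

Grand total N = 136.
Expected counts (row total × column total / N):
  Forward, Knee: 68×47/136 = 23.5000
  Forward, Ankle: 68×54/136 = 27.0000
  Forward, Other: 68×35/136 = 17.5000
  Defender, Knee: 68×47/136 = 23.5000
  Defender, Ankle: 68×54/136 = 27.0000
  Defender, Other: 68×35/136 = 17.5000
Contributions (O − E)²/E:
  (6 − 23.5000)²/23.5000 = 13.0319
  (37 − 27.0000)²/27.0000 = 3.7037
  (25 − 17.5000)²/17.5000 = 3.2143
  (41 − 23.5000)²/23.5000 = 13.0319
  (17 − 27.0000)²/27.0000 = 3.7037
  (10 − 17.5000)²/17.5000 = 3.2143
χ² = 13.0319 + 3.7037 + 3.2143 + 13.0319 + 3.7037 + 3.2143 = 39.900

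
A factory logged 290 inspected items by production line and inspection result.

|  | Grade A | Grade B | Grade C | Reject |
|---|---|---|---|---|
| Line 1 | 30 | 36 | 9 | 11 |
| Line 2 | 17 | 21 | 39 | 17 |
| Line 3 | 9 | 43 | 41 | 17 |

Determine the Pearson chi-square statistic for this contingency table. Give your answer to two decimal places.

Row totals: 86, 94, 110. Column totals: 56, 100, 89, 45. Grand total N = 290.
Expected counts (row total × column total / N):
  Line 1, Grade A: 86×56/290 = 16.607
  Line 1, Grade B: 86×100/290 = 29.655
  Line 1, Grade C: 86×89/290 = 26.393
  Line 1, Reject: 86×45/290 = 13.345
  Line 2, Grade A: 94×56/290 = 18.152
  Line 2, Grade B: 94×100/290 = 32.414
  Line 2, Grade C: 94×89/290 = 28.848
  Line 2, Reject: 94×45/290 = 14.586
  Line 3, Grade A: 110×56/290 = 21.241
  Line 3, Grade B: 110×100/290 = 37.931
  Line 3, Grade C: 110×89/290 = 33.759
  Line 3, Reject: 110×45/290 = 17.069
Contributions (O − E)²/E:
  (30 − 16.607)²/16.607 = 10.8010
  (36 − 29.655)²/29.655 = 1.3576
  (9 − 26.393)²/26.393 = 11.4620
  (11 − 13.345)²/13.345 = 0.4121
  (17 − 18.152)²/18.152 = 0.0731
  (21 − 32.414)²/32.414 = 4.0192
  (39 − 28.848)²/28.848 = 3.5726
  (17 − 14.586)²/14.586 = 0.3995
  (9 − 21.241)²/21.241 = 7.0544
  (43 − 37.931)²/37.931 = 0.6774
  (41 − 33.759)²/33.759 = 1.5531
  (17 − 17.069)²/17.069 = 0.0003
χ² = 10.8010 + 1.3576 + 11.4620 + 0.4121 + 0.0731 + 4.0192 + 3.5726 + 0.3995 + 7.0544 + 0.6774 + 1.5531 + 0.0003 = 41.38

41.38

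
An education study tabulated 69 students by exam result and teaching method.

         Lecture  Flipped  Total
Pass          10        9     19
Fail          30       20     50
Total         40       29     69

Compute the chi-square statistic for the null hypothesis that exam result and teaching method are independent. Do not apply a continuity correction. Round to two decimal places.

Grand total N = 69.
Expected counts (row total × column total / N):
  Pass, Lecture: 19×40/69 = 11.014
  Pass, Flipped: 19×29/69 = 7.986
  Fail, Lecture: 50×40/69 = 28.986
  Fail, Flipped: 50×29/69 = 21.014
Contributions (O − E)²/E:
  (10 − 11.014)²/11.014 = 0.0934
  (9 − 7.986)²/7.986 = 0.1287
  (30 − 28.986)²/28.986 = 0.0355
  (20 − 21.014)²/21.014 = 0.0489
χ² = 0.0934 + 0.1287 + 0.0355 + 0.0489 = 0.31

0.31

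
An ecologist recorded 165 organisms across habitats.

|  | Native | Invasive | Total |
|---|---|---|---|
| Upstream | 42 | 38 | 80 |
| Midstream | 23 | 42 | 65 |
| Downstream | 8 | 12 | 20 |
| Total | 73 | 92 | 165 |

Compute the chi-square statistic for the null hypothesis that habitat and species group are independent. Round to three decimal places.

Grand total N = 165.
Expected counts (row total × column total / N):
  Upstream, Native: 80×73/165 = 35.3939
  Upstream, Invasive: 80×92/165 = 44.6061
  Midstream, Native: 65×73/165 = 28.7576
  Midstream, Invasive: 65×92/165 = 36.2424
  Downstream, Native: 20×73/165 = 8.8485
  Downstream, Invasive: 20×92/165 = 11.1515
Contributions (O − E)²/E:
  (42 − 35.3939)²/35.3939 = 1.2330
  (38 − 44.6061)²/44.6061 = 0.9784
  (23 − 28.7576)²/28.7576 = 1.1527
  (42 − 36.2424)²/36.2424 = 0.9147
  (8 − 8.8485)²/8.8485 = 0.0814
  (12 − 11.1515)²/11.1515 = 0.0646
χ² = 1.2330 + 0.9784 + 1.1527 + 0.9147 + 0.0814 + 0.0646 = 4.425

4.425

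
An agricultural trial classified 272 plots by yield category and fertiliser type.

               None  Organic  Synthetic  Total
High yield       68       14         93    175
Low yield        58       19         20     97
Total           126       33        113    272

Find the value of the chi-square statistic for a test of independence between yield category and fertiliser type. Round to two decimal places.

Grand total N = 272.
Expected counts (row total × column total / N):
  High yield, None: 175×126/272 = 81.066
  High yield, Organic: 175×33/272 = 21.232
  High yield, Synthetic: 175×113/272 = 72.702
  Low yield, None: 97×126/272 = 44.934
  Low yield, Organic: 97×33/272 = 11.768
  Low yield, Synthetic: 97×113/272 = 40.298
Contributions (O − E)²/E:
  (68 − 81.066)²/81.066 = 2.1059
  (14 − 21.232)²/21.232 = 2.4633
  (93 − 72.702)²/72.702 = 5.6671
  (58 − 44.934)²/44.934 = 3.7994
  (19 − 11.768)²/11.768 = 4.4444
  (20 − 40.298)²/40.298 = 10.2241
χ² = 2.1059 + 2.4633 + 5.6671 + 3.7994 + 4.4444 + 10.2241 = 28.70

28.70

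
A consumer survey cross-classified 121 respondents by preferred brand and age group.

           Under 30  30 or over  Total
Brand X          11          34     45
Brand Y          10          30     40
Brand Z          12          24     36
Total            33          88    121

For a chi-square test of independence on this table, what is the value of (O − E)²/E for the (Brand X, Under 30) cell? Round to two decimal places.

Row total (Brand X) = 45; column total (Under 30) = 33; N = 121.
Expected count E = 45 × 33 / 121 = 12.273.
Contribution = (O − E)²/E = (11 − 12.273)² / 12.273 = 0.13.

0.13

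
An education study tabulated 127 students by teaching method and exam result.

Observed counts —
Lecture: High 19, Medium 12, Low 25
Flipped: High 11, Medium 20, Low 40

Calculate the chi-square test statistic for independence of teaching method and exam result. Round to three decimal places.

Row totals: 56, 71. Column totals: 30, 32, 65. Grand total N = 127.
Expected counts (row total × column total / N):
  Lecture, High: 56×30/127 = 13.2283
  Lecture, Medium: 56×32/127 = 14.1102
  Lecture, Low: 56×65/127 = 28.6614
  Flipped, High: 71×30/127 = 16.7717
  Flipped, Medium: 71×32/127 = 17.8898
  Flipped, Low: 71×65/127 = 36.3386
Contributions (O − E)²/E:
  (19 − 13.2283)²/13.2283 = 2.5183
  (12 − 14.1102)²/14.1102 = 0.3156
  (25 − 28.6614)²/28.6614 = 0.4677
  (11 − 16.7717)²/16.7717 = 1.9862
  (20 − 17.8898)²/17.8898 = 0.2489
  (40 − 36.3386)²/36.3386 = 0.3689
χ² = 2.5183 + 0.3156 + 0.4677 + 1.9862 + 0.2489 + 0.3689 = 5.906

5.906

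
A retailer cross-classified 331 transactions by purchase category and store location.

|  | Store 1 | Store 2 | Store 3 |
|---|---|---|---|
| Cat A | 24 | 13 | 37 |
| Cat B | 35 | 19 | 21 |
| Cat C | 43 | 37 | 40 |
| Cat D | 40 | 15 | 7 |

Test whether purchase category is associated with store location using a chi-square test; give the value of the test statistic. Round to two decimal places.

29.89

Row totals: 74, 75, 120, 62. Column totals: 142, 84, 105. Grand total N = 331.
Expected counts (row total × column total / N):
  Cat A, Store 1: 74×142/331 = 31.746
  Cat A, Store 2: 74×84/331 = 18.779
  Cat A, Store 3: 74×105/331 = 23.474
  Cat B, Store 1: 75×142/331 = 32.175
  Cat B, Store 2: 75×84/331 = 19.033
  Cat B, Store 3: 75×105/331 = 23.792
  Cat C, Store 1: 120×142/331 = 51.480
  Cat C, Store 2: 120×84/331 = 30.453
  Cat C, Store 3: 120×105/331 = 38.066
  Cat D, Store 1: 62×142/331 = 26.598
  Cat D, Store 2: 62×84/331 = 15.734
  Cat D, Store 3: 62×105/331 = 19.668
Contributions (O − E)²/E:
  (24 − 31.746)²/31.746 = 1.8900
  (13 − 18.779)²/18.779 = 1.7784
  (37 − 23.474)²/23.474 = 7.7938
  (35 − 32.175)²/32.175 = 0.2480
  (19 − 19.033)²/19.033 = 0.0001
  (21 − 23.792)²/23.792 = 0.3276
  (43 − 51.480)²/51.480 = 1.3969
  (37 − 30.453)²/30.453 = 1.4075
  (40 − 38.066)²/38.066 = 0.0983
  (40 − 26.598)²/26.598 = 6.7529
  (15 − 15.734)²/15.734 = 0.0342
  (7 − 19.668)²/19.668 = 8.1594
χ² = 1.8900 + 1.7784 + 7.7938 + 0.2480 + 0.0001 + 0.3276 + 1.3969 + 1.4075 + 0.0983 + 6.7529 + 0.0342 + 8.1594 = 29.89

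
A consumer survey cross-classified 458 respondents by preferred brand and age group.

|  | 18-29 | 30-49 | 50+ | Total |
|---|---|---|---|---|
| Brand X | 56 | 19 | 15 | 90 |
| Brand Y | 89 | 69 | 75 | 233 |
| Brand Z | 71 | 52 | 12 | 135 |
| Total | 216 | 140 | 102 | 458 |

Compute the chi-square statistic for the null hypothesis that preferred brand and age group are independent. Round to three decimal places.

37.053

Grand total N = 458.
Expected counts (row total × column total / N):
  Brand X, 18-29: 90×216/458 = 42.44541
  Brand X, 30-49: 90×140/458 = 27.51092
  Brand X, 50+: 90×102/458 = 20.04367
  Brand Y, 18-29: 233×216/458 = 109.88646
  Brand Y, 30-49: 233×140/458 = 71.22271
  Brand Y, 50+: 233×102/458 = 51.89083
  Brand Z, 18-29: 135×216/458 = 63.66812
  Brand Z, 30-49: 135×140/458 = 41.26638
  Brand Z, 50+: 135×102/458 = 30.06550
Contributions (O − E)²/E:
  (56 − 42.44541)²/42.44541 = 4.3285
  (19 − 27.51092)²/27.51092 = 2.6330
  (15 − 20.04367)²/20.04367 = 1.2692
  (89 − 109.88646)²/109.88646 = 3.9700
  (69 − 71.22271)²/71.22271 = 0.0694
  (75 − 51.89083)²/51.89083 = 10.2915
  (71 − 63.66812)²/63.66812 = 0.8443
  (52 − 41.26638)²/41.26638 = 2.7919
  (12 − 30.06550)²/30.06550 = 10.8550
χ² = 4.3285 + 2.6330 + 1.2692 + 3.9700 + 0.0694 + 10.2915 + 0.8443 + 2.7919 + 10.8550 = 37.053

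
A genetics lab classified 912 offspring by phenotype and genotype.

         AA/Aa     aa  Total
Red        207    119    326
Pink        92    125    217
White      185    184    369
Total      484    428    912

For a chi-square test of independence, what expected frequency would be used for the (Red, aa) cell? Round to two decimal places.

Row total (Red) = 326; column total (aa) = 428; grand total N = 912.
Expected count = (row total × column total) / N = 326 × 428 / 912 = 152.99.

152.99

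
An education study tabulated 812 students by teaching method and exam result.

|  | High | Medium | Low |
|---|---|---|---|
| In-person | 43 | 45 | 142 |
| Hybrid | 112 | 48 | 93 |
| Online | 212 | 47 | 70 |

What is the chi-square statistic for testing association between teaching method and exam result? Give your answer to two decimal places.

Row totals: 230, 253, 329. Column totals: 367, 140, 305. Grand total N = 812.
Expected counts (row total × column total / N):
  In-person, High: 230×367/812 = 103.953
  In-person, Medium: 230×140/812 = 39.655
  In-person, Low: 230×305/812 = 86.392
  Hybrid, High: 253×367/812 = 114.349
  Hybrid, Medium: 253×140/812 = 43.621
  Hybrid, Low: 253×305/812 = 95.031
  Online, High: 329×367/812 = 148.698
  Online, Medium: 329×140/812 = 56.724
  Online, Low: 329×305/812 = 123.578
Contributions (O − E)²/E:
  (43 − 103.953)²/103.953 = 35.7399
  (45 − 39.655)²/39.655 = 0.7204
  (142 − 86.392)²/86.392 = 35.7932
  (112 − 114.349)²/114.349 = 0.0483
  (48 − 43.621)²/43.621 = 0.4396
  (93 − 95.031)²/95.031 = 0.0434
  (212 − 148.698)²/148.698 = 26.9482
  (47 − 56.724)²/56.724 = 1.6670
  (70 − 123.578)²/123.578 = 23.2291
χ² = 35.7399 + 0.7204 + 35.7932 + 0.0483 + 0.4396 + 0.0434 + 26.9482 + 1.6670 + 23.2291 = 124.63

124.63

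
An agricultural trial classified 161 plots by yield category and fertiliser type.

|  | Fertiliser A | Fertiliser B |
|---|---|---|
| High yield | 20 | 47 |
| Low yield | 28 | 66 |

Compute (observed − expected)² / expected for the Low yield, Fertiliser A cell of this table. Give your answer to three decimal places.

0.000

Row total (Low yield) = 94; column total (Fertiliser A) = 48; N = 161.
Expected count E = 94 × 48 / 161 = 28.0248.
Contribution = (O − E)²/E = (28 − 28.0248)² / 28.0248 = 0.000.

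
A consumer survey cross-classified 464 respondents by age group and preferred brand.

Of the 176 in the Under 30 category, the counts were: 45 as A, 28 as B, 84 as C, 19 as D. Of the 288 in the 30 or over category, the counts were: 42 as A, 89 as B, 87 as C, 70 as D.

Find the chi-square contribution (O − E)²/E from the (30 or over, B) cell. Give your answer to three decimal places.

Row total (30 or over) = 288; column total (B) = 117; N = 464.
Expected count E = 288 × 117 / 464 = 72.6207.
Contribution = (O − E)²/E = (89 − 72.6207)² / 72.6207 = 3.694.

3.694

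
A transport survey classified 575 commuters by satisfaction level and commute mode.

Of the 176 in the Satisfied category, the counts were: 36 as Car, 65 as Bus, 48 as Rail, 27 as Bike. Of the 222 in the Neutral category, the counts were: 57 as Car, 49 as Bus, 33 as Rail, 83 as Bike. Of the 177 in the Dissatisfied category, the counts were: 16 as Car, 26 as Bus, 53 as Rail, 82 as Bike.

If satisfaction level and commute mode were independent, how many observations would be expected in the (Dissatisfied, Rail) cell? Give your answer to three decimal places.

41.249

Row total (Dissatisfied) = 177; column total (Rail) = 134; grand total N = 575.
Expected count = (row total × column total) / N = 177 × 134 / 575 = 41.249.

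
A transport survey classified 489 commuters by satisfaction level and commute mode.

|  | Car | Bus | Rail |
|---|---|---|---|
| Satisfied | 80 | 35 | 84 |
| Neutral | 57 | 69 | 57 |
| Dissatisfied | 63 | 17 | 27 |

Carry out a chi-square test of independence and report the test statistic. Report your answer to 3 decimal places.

Row totals: 199, 183, 107. Column totals: 200, 121, 168. Grand total N = 489.
Expected counts (row total × column total / N):
  Satisfied, Car: 199×200/489 = 81.3906
  Satisfied, Bus: 199×121/489 = 49.2413
  Satisfied, Rail: 199×168/489 = 68.3681
  Neutral, Car: 183×200/489 = 74.8466
  Neutral, Bus: 183×121/489 = 45.2822
  Neutral, Rail: 183×168/489 = 62.8712
  Dissatisfied, Car: 107×200/489 = 43.7628
  Dissatisfied, Bus: 107×121/489 = 26.4765
  Dissatisfied, Rail: 107×168/489 = 36.7607
Contributions (O − E)²/E:
  (80 − 81.3906)²/81.3906 = 0.0238
  (35 − 49.2413)²/49.2413 = 4.1188
  (84 − 68.3681)²/68.3681 = 3.5741
  (57 − 74.8466)²/74.8466 = 4.2554
  (69 − 45.2822)²/45.2822 = 12.4229
  (57 − 62.8712)²/62.8712 = 0.5483
  (63 − 43.7628)²/43.7628 = 8.4563
  (17 − 26.4765)²/26.4765 = 3.3918
  (27 − 36.7607)²/36.7607 = 2.5917
χ² = 0.0238 + 4.1188 + 3.5741 + 4.2554 + 12.4229 + 0.5483 + 8.4563 + 3.3918 + 2.5917 = 39.383

39.383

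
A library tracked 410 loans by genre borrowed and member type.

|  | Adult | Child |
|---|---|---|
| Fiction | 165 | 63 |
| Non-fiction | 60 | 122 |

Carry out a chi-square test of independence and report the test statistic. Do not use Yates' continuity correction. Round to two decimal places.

63.45

Row totals: 228, 182. Column totals: 225, 185. Grand total N = 410.
Expected counts (row total × column total / N):
  Fiction, Adult: 228×225/410 = 125.122
  Fiction, Child: 228×185/410 = 102.878
  Non-fiction, Adult: 182×225/410 = 99.878
  Non-fiction, Child: 182×185/410 = 82.122
Contributions (O − E)²/E:
  (165 − 125.122)²/125.122 = 12.7096
  (63 − 102.878)²/102.878 = 15.4577
  (60 − 99.878)²/99.878 = 15.9220
  (122 − 82.122)²/82.122 = 19.3645
χ² = 12.7096 + 15.4577 + 15.9220 + 19.3645 = 63.45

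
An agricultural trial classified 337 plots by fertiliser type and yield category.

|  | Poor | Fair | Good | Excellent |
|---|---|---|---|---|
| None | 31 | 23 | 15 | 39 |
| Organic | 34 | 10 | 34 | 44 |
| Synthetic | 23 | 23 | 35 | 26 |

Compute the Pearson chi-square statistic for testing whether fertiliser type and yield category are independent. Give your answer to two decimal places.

Row totals: 108, 122, 107. Column totals: 88, 56, 84, 109. Grand total N = 337.
Expected counts (row total × column total / N):
  None, Poor: 108×88/337 = 28.202
  None, Fair: 108×56/337 = 17.947
  None, Good: 108×84/337 = 26.920
  None, Excellent: 108×109/337 = 34.932
  Organic, Poor: 122×88/337 = 31.858
  Organic, Fair: 122×56/337 = 20.273
  Organic, Good: 122×84/337 = 30.409
  Organic, Excellent: 122×109/337 = 39.460
  Synthetic, Poor: 107×88/337 = 27.941
  Synthetic, Fair: 107×56/337 = 17.780
  Synthetic, Good: 107×84/337 = 26.671
  Synthetic, Excellent: 107×109/337 = 34.608
Contributions (O − E)²/E:
  (31 − 28.202)²/28.202 = 0.2776
  (23 − 17.947)²/17.947 = 1.4227
  (15 − 26.920)²/26.920 = 5.2781
  (39 − 34.932)²/34.932 = 0.4737
  (34 − 31.858)²/31.858 = 0.1440
  (10 − 20.273)²/20.273 = 5.2057
  (34 − 30.409)²/30.409 = 0.4241
  (44 − 39.460)²/39.460 = 0.5223
  (23 − 27.941)²/27.941 = 0.8738
  (23 − 17.780)²/17.780 = 1.5325
  (35 − 26.671)²/26.671 = 2.6010
  (26 − 34.608)²/34.608 = 2.1411
χ² = 0.2776 + 1.4227 + 5.2781 + 0.4737 + 0.1440 + 5.2057 + 0.4241 + 0.5223 + 0.8738 + 1.5325 + 2.6010 + 2.1411 = 20.90

20.90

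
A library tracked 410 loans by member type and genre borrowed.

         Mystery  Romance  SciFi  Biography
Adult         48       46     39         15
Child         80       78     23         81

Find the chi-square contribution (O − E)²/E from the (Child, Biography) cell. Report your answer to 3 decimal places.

6.296

Row total (Child) = 262; column total (Biography) = 96; N = 410.
Expected count E = 262 × 96 / 410 = 61.34634.
Contribution = (O − E)²/E = (81 − 61.34634)² / 61.34634 = 6.296.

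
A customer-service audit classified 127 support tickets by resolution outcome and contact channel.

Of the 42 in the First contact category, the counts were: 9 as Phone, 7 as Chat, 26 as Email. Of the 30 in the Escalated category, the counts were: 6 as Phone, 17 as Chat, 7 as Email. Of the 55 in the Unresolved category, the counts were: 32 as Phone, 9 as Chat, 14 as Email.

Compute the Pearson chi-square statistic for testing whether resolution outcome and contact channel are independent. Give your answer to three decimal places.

36.528

Row totals: 42, 30, 55. Column totals: 47, 33, 47. Grand total N = 127.
Expected counts (row total × column total / N):
  First contact, Phone: 42×47/127 = 15.5433
  First contact, Chat: 42×33/127 = 10.9134
  First contact, Email: 42×47/127 = 15.5433
  Escalated, Phone: 30×47/127 = 11.1024
  Escalated, Chat: 30×33/127 = 7.7953
  Escalated, Email: 30×47/127 = 11.1024
  Unresolved, Phone: 55×47/127 = 20.3543
  Unresolved, Chat: 55×33/127 = 14.2913
  Unresolved, Email: 55×47/127 = 20.3543
Contributions (O − E)²/E:
  (9 − 15.5433)²/15.5433 = 2.7545
  (7 − 10.9134)²/10.9134 = 1.4033
  (26 − 15.5433)²/15.5433 = 7.0347
  (6 − 11.1024)²/11.1024 = 2.3449
  (17 − 7.7953)²/7.7953 = 10.8689
  (7 − 11.1024)²/11.1024 = 1.5159
  (32 − 20.3543)²/20.3543 = 6.6631
  (9 − 14.2913)²/14.2913 = 1.9591
  (14 − 20.3543)²/20.3543 = 1.9837
χ² = 2.7545 + 1.4033 + 7.0347 + 2.3449 + 10.8689 + 1.5159 + 6.6631 + 1.9591 + 1.9837 = 36.528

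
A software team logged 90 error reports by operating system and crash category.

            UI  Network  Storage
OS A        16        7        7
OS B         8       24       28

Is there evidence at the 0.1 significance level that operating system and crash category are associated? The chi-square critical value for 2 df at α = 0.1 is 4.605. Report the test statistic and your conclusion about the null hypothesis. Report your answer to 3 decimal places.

16.413; reject H₀

Row totals: 30, 60. Column totals: 24, 31, 35. Grand total N = 90.
Expected counts (row total × column total / N):
  OS A, UI: 30×24/90 = 8.0000
  OS A, Network: 30×31/90 = 10.3333
  OS A, Storage: 30×35/90 = 11.6667
  OS B, UI: 60×24/90 = 16.0000
  OS B, Network: 60×31/90 = 20.6667
  OS B, Storage: 60×35/90 = 23.3333
Contributions (O − E)²/E:
  (16 − 8.0000)²/8.0000 = 8.0000
  (7 − 10.3333)²/10.3333 = 1.0753
  (7 − 11.6667)²/11.6667 = 1.8667
  (8 − 16.0000)²/16.0000 = 4.0000
  (24 − 20.6667)²/20.6667 = 0.5376
  (28 − 23.3333)²/23.3333 = 0.9333
χ² = 8.0000 + 1.0753 + 1.8667 + 4.0000 + 0.5376 + 0.9333 = 16.413
df = (2−1)(3−1) = 2. Since 16.413 > 4.605, reject the null hypothesis of independence at α = 0.1.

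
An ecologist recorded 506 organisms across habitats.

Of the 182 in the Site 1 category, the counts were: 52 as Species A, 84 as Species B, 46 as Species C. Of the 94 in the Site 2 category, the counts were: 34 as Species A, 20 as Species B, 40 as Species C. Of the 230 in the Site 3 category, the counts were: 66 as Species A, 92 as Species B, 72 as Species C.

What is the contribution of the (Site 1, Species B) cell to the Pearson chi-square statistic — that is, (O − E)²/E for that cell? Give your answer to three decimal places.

Row total (Site 1) = 182; column total (Species B) = 196; N = 506.
Expected count E = 182 × 196 / 506 = 70.4980.
Contribution = (O − E)²/E = (84 − 70.4980)² / 70.4980 = 2.586.

2.586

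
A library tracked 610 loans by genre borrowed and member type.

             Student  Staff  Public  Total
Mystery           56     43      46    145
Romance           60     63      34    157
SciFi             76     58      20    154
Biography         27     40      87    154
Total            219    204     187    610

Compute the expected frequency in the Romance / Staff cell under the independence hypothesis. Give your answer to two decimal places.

Row total (Romance) = 157; column total (Staff) = 204; grand total N = 610.
Expected count = (row total × column total) / N = 157 × 204 / 610 = 52.50.

52.50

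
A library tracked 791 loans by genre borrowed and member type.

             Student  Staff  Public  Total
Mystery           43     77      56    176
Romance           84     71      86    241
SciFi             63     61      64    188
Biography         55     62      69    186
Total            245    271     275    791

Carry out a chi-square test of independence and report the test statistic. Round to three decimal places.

11.404

Grand total N = 791.
Expected counts (row total × column total / N):
  Mystery, Student: 176×245/791 = 54.5133
  Mystery, Staff: 176×271/791 = 60.2984
  Mystery, Public: 176×275/791 = 61.1884
  Romance, Student: 241×245/791 = 74.6460
  Romance, Staff: 241×271/791 = 82.5676
  Romance, Public: 241×275/791 = 83.7863
  SciFi, Student: 188×245/791 = 58.2301
  SciFi, Staff: 188×271/791 = 64.4096
  SciFi, Public: 188×275/791 = 65.3603
  Biography, Student: 186×245/791 = 57.6106
  Biography, Staff: 186×271/791 = 63.7244
  Biography, Public: 186×275/791 = 64.6650
Contributions (O − E)²/E:
  (43 − 54.5133)²/54.5133 = 2.4316
  (77 − 60.2984)²/60.2984 = 4.6261
  (56 − 61.1884)²/61.1884 = 0.4399
  (84 − 74.6460)²/74.6460 = 1.1722
  (71 − 82.5676)²/82.5676 = 1.6206
  (86 − 83.7863)²/83.7863 = 0.0585
  (63 − 58.2301)²/58.2301 = 0.3907
  (61 − 64.4096)²/64.4096 = 0.1805
  (64 − 65.3603)²/65.3603 = 0.0283
  (55 − 57.6106)²/57.6106 = 0.1183
  (62 − 63.7244)²/63.7244 = 0.0467
  (69 − 64.6650)²/64.6650 = 0.2906
χ² = 2.4316 + 4.6261 + 0.4399 + 1.1722 + 1.6206 + 0.0585 + 0.3907 + 0.1805 + 0.0283 + 0.1183 + 0.0467 + 0.2906 = 11.404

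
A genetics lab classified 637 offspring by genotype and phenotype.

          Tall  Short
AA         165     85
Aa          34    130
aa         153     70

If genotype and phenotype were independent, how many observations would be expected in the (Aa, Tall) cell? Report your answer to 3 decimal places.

Row total (Aa) = 164; column total (Tall) = 352; grand total N = 637.
Expected count = (row total × column total) / N = 164 × 352 / 637 = 90.625.

90.625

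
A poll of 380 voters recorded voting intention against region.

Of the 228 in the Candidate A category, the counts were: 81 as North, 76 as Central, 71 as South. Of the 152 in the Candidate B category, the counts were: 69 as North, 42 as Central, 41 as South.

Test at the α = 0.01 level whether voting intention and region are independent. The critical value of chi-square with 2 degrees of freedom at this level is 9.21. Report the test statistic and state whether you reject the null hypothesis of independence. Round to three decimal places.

Row totals: 228, 152. Column totals: 150, 118, 112. Grand total N = 380.
Expected counts (row total × column total / N):
  Candidate A, North: 228×150/380 = 90.0000
  Candidate A, Central: 228×118/380 = 70.8000
  Candidate A, South: 228×112/380 = 67.2000
  Candidate B, North: 152×150/380 = 60.0000
  Candidate B, Central: 152×118/380 = 47.2000
  Candidate B, South: 152×112/380 = 44.8000
Contributions (O − E)²/E:
  (81 − 90.0000)²/90.0000 = 0.9000
  (76 − 70.8000)²/70.8000 = 0.3819
  (71 − 67.2000)²/67.2000 = 0.2149
  (69 − 60.0000)²/60.0000 = 1.3500
  (42 − 47.2000)²/47.2000 = 0.5729
  (41 − 44.8000)²/44.8000 = 0.3223
χ² = 0.9000 + 0.3819 + 0.2149 + 1.3500 + 0.5729 + 0.3223 = 3.742
df = (2−1)(3−1) = 2. Since 3.742 < 9.21, fail to reject the null hypothesis of independence at α = 0.01.

3.742; fail to reject H₀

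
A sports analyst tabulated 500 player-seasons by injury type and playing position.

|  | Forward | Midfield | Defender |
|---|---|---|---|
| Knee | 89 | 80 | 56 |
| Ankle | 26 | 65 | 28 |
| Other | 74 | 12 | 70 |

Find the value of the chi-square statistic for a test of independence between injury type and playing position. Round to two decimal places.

76.25

Row totals: 225, 119, 156. Column totals: 189, 157, 154. Grand total N = 500.
Expected counts (row total × column total / N):
  Knee, Forward: 225×189/500 = 85.050
  Knee, Midfield: 225×157/500 = 70.650
  Knee, Defender: 225×154/500 = 69.300
  Ankle, Forward: 119×189/500 = 44.982
  Ankle, Midfield: 119×157/500 = 37.366
  Ankle, Defender: 119×154/500 = 36.652
  Other, Forward: 156×189/500 = 58.968
  Other, Midfield: 156×157/500 = 48.984
  Other, Defender: 156×154/500 = 48.048
Contributions (O − E)²/E:
  (89 − 85.050)²/85.050 = 0.1835
  (80 − 70.650)²/70.650 = 1.2374
  (56 − 69.300)²/69.300 = 2.5525
  (26 − 44.982)²/44.982 = 8.0102
  (65 − 37.366)²/37.366 = 20.4367
  (28 − 36.652)²/36.652 = 2.0424
  (74 − 58.968)²/58.968 = 3.8319
  (12 − 48.984)²/48.984 = 27.9237
  (70 − 48.048)²/48.048 = 10.0294
χ² = 0.1835 + 1.2374 + 2.5525 + 8.0102 + 20.4367 + 2.0424 + 3.8319 + 27.9237 + 10.0294 = 76.25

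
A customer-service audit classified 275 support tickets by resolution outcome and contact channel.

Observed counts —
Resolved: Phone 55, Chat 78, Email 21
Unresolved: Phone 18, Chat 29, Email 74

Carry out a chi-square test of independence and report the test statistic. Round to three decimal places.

Row totals: 154, 121. Column totals: 73, 107, 95. Grand total N = 275.
Expected counts (row total × column total / N):
  Resolved, Phone: 154×73/275 = 40.8800
  Resolved, Chat: 154×107/275 = 59.9200
  Resolved, Email: 154×95/275 = 53.2000
  Unresolved, Phone: 121×73/275 = 32.1200
  Unresolved, Chat: 121×107/275 = 47.0800
  Unresolved, Email: 121×95/275 = 41.8000
Contributions (O − E)²/E:
  (55 − 40.8800)²/40.8800 = 4.8771
  (78 − 59.9200)²/59.9200 = 5.4554
  (21 − 53.2000)²/53.2000 = 19.4895
  (18 − 32.1200)²/32.1200 = 6.2072
  (29 − 47.0800)²/47.0800 = 6.9432
  (74 − 41.8000)²/41.8000 = 24.8048
χ² = 4.8771 + 5.4554 + 19.4895 + 6.2072 + 6.9432 + 24.8048 = 67.777

67.777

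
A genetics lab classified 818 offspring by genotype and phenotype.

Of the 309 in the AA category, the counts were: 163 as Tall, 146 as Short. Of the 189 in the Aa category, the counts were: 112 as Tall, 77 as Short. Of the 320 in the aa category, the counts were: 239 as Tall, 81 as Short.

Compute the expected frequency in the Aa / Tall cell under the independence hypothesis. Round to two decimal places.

118.76

Row total (Aa) = 189; column total (Tall) = 514; grand total N = 818.
Expected count = (row total × column total) / N = 189 × 514 / 818 = 118.76.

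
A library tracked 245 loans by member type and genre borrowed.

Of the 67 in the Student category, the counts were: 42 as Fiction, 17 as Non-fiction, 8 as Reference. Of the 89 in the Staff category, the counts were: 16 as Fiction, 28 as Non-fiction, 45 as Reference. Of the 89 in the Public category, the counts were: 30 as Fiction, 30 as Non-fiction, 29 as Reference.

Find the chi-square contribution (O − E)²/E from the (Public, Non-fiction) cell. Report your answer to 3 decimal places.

0.279

Row total (Public) = 89; column total (Non-fiction) = 75; N = 245.
Expected count E = 89 × 75 / 245 = 27.24490.
Contribution = (O − E)²/E = (30 − 27.24490)² / 27.24490 = 0.279.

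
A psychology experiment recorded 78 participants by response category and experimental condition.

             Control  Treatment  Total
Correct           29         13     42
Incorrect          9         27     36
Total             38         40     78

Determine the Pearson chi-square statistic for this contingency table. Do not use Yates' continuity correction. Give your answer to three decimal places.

Grand total N = 78.
Expected counts (row total × column total / N):
  Correct, Control: 42×38/78 = 20.4615
  Correct, Treatment: 42×40/78 = 21.5385
  Incorrect, Control: 36×38/78 = 17.5385
  Incorrect, Treatment: 36×40/78 = 18.4615
Contributions (O − E)²/E:
  (29 − 20.4615)²/20.4615 = 3.5631
  (13 − 21.5385)²/21.5385 = 3.3849
  (9 − 17.5385)²/17.5385 = 4.1569
  (27 − 18.4615)²/18.4615 = 3.9491
χ² = 3.5631 + 3.3849 + 4.1569 + 3.9491 = 15.054

15.054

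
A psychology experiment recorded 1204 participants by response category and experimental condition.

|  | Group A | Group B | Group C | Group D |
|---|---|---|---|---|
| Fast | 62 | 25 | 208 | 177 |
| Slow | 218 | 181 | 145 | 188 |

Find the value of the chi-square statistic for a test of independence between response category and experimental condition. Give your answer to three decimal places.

168.329

Row totals: 472, 732. Column totals: 280, 206, 353, 365. Grand total N = 1204.
Expected counts (row total × column total / N):
  Fast, Group A: 472×280/1204 = 109.7674
  Fast, Group B: 472×206/1204 = 80.7575
  Fast, Group C: 472×353/1204 = 138.3854
  Fast, Group D: 472×365/1204 = 143.0897
  Slow, Group A: 732×280/1204 = 170.2326
  Slow, Group B: 732×206/1204 = 125.2425
  Slow, Group C: 732×353/1204 = 214.6146
  Slow, Group D: 732×365/1204 = 221.9103
Contributions (O − E)²/E:
  (62 − 109.7674)²/109.7674 = 20.7869
  (25 − 80.7575)²/80.7575 = 38.4967
  (208 − 138.3854)²/138.3854 = 35.0195
  (177 − 143.0897)²/143.0897 = 8.0363
  (218 − 170.2326)²/170.2326 = 13.4036
  (181 − 125.2425)²/125.2425 = 24.8230
  (145 − 214.6146)²/214.6146 = 22.5809
  (188 − 221.9103)²/221.9103 = 5.1819
χ² = 20.7869 + 38.4967 + 35.0195 + 8.0363 + 13.4036 + 24.8230 + 22.5809 + 5.1819 = 168.329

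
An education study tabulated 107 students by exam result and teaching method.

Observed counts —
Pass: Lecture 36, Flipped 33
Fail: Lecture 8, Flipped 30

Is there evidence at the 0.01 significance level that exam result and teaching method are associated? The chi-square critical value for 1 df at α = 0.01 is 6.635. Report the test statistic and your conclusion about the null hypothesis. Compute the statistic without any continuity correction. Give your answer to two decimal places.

Row totals: 69, 38. Column totals: 44, 63. Grand total N = 107.
Expected counts (row total × column total / N):
  Pass, Lecture: 69×44/107 = 28.374
  Pass, Flipped: 69×63/107 = 40.626
  Fail, Lecture: 38×44/107 = 15.626
  Fail, Flipped: 38×63/107 = 22.374
Contributions (O − E)²/E:
  (36 − 28.374)²/28.374 = 2.0496
  (33 − 40.626)²/40.626 = 1.4315
  (8 − 15.626)²/15.626 = 3.7217
  (30 − 22.374)²/22.374 = 2.5993
χ² = 2.0496 + 1.4315 + 3.7217 + 2.5993 = 9.80
df = (2−1)(2−1) = 1. Since 9.80 > 6.635, reject the null hypothesis of independence at α = 0.01.

9.80; reject H₀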